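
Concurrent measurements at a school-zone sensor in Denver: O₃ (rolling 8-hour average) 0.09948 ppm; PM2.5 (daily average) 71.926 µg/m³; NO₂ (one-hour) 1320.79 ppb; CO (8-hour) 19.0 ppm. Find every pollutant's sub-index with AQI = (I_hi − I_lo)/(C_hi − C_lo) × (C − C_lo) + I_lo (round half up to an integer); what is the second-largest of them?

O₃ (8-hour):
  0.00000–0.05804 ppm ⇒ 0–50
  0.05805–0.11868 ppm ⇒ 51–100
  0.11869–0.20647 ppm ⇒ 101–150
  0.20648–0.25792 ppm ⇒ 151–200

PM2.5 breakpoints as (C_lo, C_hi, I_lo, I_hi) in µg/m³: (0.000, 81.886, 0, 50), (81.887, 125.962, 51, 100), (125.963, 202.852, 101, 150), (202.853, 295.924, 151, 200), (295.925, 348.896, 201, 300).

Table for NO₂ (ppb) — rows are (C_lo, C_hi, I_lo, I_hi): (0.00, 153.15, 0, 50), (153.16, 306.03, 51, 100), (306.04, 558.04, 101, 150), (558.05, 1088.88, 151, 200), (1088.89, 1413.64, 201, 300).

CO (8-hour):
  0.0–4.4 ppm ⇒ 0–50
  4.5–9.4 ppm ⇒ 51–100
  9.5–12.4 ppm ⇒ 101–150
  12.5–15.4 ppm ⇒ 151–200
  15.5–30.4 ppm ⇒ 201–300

O₃: 0.09948 ∈ [0.05805, 0.11868] ↔ index [51, 100].
51 + (0.09948−0.05805)·(100−51)/(0.11868−0.05805) = 51 + 0.04143·49/0.06063 ≈ 84.48, so AQI = 84.
PM2.5: row 0.000–81.886 (AQI 0–50). (50−0)·(71.926−0.000)/(81.886−0.000) + 0 = 50·71.926/81.886 + 0 ≈ 43.92 → 44.
NO₂: 1320.79 lies in 1088.89–1413.64, so I_lo=201, I_hi=300, C_lo=1088.89, C_hi=1413.64.
(300−201)/(1413.64−1088.89) × (1320.79−1088.89) + 201 = 99/324.75 × 231.90 + 201 ≈ 271.69 → 272.
CO: row 15.5–30.4 (AQI 201–300). (300−201)·(19.0−15.5)/(30.4−15.5) + 201 = 99·3.5/14.9 + 201 ≈ 224.26 → 224.
Sub-indices: O₃→84, PM2.5→44, NO₂→272, CO→224. Ranked high→low: 272, 224, 84, 44. Second-highest sub-index = 224.

224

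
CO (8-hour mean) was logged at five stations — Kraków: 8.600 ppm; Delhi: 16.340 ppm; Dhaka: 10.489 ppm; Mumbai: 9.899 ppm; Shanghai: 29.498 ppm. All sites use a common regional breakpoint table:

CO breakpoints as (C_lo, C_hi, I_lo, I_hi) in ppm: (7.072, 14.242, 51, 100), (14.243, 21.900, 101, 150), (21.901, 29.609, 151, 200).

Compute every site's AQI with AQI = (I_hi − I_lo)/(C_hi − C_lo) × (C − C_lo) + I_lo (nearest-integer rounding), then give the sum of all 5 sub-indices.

518

Kraków: row 7.072–14.242 (AQI 51–100). (100−51)·(8.600−7.072)/(14.242−7.072) + 51 = 49·1.528/7.170 + 51 ≈ 61.44 → 61.
Delhi: row 14.243–21.900 (AQI 101–150). (150−101)·(16.340−14.243)/(21.900−14.243) + 101 = 49·2.097/7.657 + 101 ≈ 114.42 → 114.
Dhaka: row 7.072–14.242 (AQI 51–100). (100−51)·(10.489−7.072)/(14.242−7.072) + 51 = 49·3.417/7.170 + 51 ≈ 74.35 → 74.
Mumbai: row 7.072–14.242 (AQI 51–100). (100−51)·(9.899−7.072)/(14.242−7.072) + 51 = 49·2.827/7.170 + 51 ≈ 70.32 → 70.
Shanghai: 29.498 lies in 21.901–29.609, so I_lo=151, I_hi=200, C_lo=21.901, C_hi=29.609.
(200−151)/(29.609−21.901) × (29.498−21.901) + 151 = 49/7.708 × 7.597 + 151 ≈ 199.29 → 199.
AQIs: Kraków=61, Delhi=114, Dhaka=74, Mumbai=70, Shanghai=199. Sum = 61 + 114 + 74 + 70 + 199 = 518.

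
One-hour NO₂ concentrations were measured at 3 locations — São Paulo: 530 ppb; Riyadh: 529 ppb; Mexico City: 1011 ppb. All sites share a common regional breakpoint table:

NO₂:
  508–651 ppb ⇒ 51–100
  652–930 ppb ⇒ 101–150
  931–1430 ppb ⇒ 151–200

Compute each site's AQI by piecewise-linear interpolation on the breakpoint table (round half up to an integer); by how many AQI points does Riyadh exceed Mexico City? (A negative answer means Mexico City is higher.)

-101

São Paulo: 530 lies in 508–651, so I_lo=51, I_hi=100, C_lo=508, C_hi=651.
(100−51)/(651−508) × (530−508) + 51 = 49/143 × 22 + 51 ≈ 58.54 → 59.
Riyadh 529: bracket 508–651 → index 51–100; slope 49/143, offset 21.
AQI = 51 + 49/143·21 ≈ 58.20 ⇒ 58.
Mexico City: 1011 lies in 931–1430, so I_lo=151, I_hi=200, C_lo=931, C_hi=1430.
(200−151)/(1430−931) × (1011−931) + 151 = 49/499 × 80 + 151 ≈ 158.86 → 159.
AQIs: São Paulo=59, Riyadh=58, Mexico City=159. Riyadh (58) − Mexico City (159) = -101.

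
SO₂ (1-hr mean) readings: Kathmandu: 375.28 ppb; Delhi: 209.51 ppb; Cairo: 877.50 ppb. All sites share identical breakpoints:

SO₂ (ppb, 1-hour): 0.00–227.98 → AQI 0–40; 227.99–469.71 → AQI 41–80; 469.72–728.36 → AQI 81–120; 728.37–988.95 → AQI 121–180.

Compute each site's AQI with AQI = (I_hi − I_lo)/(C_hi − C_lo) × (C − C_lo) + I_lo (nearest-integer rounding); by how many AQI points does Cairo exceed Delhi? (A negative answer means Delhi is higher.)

Kathmandu 375.28: bracket 227.99–469.71 → index 41–80; slope 39/241.72, offset 147.29.
AQI = 41 + 39/241.72·147.29 ≈ 64.76 ⇒ 65.
Delhi: 209.51 ∈ [0.00, 227.98] ↔ index [0, 40].
0 + (209.51−0.00)·(40−0)/(227.98−0.00) = 0 + 209.51·40/227.98 ≈ 36.76, so AQI = 37.
Cairo: row 728.37–988.95 (AQI 121–180). (180−121)·(877.50−728.37)/(988.95−728.37) + 121 = 59·149.13/260.58 + 121 ≈ 154.77 → 155.
AQIs: Kathmandu=65, Delhi=37, Cairo=155. Cairo (155) − Delhi (37) = 118.

118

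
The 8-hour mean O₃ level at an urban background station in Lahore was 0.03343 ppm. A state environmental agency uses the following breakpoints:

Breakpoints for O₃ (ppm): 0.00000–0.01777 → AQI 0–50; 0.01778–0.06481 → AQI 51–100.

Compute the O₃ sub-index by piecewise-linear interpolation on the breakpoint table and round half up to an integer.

O₃: 0.03343 ∈ [0.01778, 0.06481] ↔ index [51, 100].
51 + (0.03343−0.01778)·(100−51)/(0.06481−0.01778) = 51 + 0.01565·49/0.04703 ≈ 67.31, so AQI = 67.

67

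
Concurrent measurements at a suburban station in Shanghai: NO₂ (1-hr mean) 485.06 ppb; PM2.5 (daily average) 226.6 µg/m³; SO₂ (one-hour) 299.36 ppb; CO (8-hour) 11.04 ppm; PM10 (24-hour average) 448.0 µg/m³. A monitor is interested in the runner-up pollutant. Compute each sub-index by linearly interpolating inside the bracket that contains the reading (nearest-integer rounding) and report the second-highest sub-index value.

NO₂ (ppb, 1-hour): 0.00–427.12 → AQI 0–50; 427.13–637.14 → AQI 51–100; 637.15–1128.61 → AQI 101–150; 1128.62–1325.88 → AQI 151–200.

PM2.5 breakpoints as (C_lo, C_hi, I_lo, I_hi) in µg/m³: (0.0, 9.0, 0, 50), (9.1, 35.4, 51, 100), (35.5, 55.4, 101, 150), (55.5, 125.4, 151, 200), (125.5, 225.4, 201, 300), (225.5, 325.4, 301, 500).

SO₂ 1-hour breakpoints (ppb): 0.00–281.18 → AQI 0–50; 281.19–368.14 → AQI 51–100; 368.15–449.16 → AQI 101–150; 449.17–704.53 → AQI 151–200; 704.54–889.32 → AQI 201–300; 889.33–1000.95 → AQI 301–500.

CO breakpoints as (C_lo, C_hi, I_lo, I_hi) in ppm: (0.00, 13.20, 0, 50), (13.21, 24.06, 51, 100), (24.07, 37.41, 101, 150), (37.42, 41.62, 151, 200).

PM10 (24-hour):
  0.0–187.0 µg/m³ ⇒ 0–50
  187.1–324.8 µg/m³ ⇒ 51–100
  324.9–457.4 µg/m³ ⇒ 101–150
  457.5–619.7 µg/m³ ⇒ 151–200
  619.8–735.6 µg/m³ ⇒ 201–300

NO₂ 485.06: bracket 427.13–637.14 → index 51–100; slope 49/210.01, offset 57.93.
AQI = 51 + 49/210.01·57.93 ≈ 64.52 ⇒ 65.
PM2.5 226.6: bracket 225.5–325.4 → index 301–500; slope 199/99.9, offset 1.1.
AQI = 301 + 199/99.9·1.1 ≈ 303.19 ⇒ 303.
SO₂: row 281.19–368.14 (AQI 51–100). (100−51)·(299.36−281.19)/(368.14−281.19) + 51 = 49·18.17/86.95 + 51 ≈ 61.24 → 61.
CO: 11.04 ∈ [0.00, 13.20] ↔ index [0, 50].
0 + (11.04−0.00)·(50−0)/(13.20−0.00) = 0 + 11.04·50/13.20 ≈ 41.82, so AQI = 42.
PM10: 448.0 lies in 324.9–457.4, so I_lo=101, I_hi=150, C_lo=324.9, C_hi=457.4.
(150−101)/(457.4−324.9) × (448.0−324.9) + 101 = 49/132.5 × 123.1 + 101 ≈ 146.52 → 147.
Sub-indices: NO₂→65, PM2.5→303, SO₂→61, CO→42, PM10→147. Ranked high→low: 303, 147, 65, 61, 42. Second-highest sub-index = 147.

147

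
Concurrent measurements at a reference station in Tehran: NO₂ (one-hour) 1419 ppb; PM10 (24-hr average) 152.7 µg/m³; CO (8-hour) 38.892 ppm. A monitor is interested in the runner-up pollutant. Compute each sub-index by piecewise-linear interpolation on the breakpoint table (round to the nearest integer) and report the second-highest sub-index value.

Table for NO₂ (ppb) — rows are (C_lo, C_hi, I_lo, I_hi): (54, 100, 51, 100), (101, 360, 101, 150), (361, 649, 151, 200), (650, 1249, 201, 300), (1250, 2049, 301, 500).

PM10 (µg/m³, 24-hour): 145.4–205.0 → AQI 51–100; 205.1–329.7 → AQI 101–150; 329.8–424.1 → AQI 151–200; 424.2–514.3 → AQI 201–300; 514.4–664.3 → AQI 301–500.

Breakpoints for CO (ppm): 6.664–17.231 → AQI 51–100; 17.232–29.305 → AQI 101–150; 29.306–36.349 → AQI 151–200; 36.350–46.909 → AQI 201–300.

NO₂: 1419 lies in 1250–2049, so I_lo=301, I_hi=500, C_lo=1250, C_hi=2049.
(500−301)/(2049−1250) × (1419−1250) + 301 = 199/799 × 169 + 301 ≈ 343.09 → 343.
PM10: row 145.4–205.0 (AQI 51–100). (100−51)·(152.7−145.4)/(205.0−145.4) + 51 = 49·7.3/59.6 + 51 ≈ 57.00 → 57.
CO: 38.892 ∈ [36.350, 46.909] ↔ index [201, 300].
201 + (38.892−36.350)·(300−201)/(46.909−36.350) = 201 + 2.542·99/10.559 ≈ 224.83, so AQI = 225.
Sub-indices: NO₂→343, PM10→57, CO→225. Ranked high→low: 343, 225, 57. Second-highest sub-index = 225.

225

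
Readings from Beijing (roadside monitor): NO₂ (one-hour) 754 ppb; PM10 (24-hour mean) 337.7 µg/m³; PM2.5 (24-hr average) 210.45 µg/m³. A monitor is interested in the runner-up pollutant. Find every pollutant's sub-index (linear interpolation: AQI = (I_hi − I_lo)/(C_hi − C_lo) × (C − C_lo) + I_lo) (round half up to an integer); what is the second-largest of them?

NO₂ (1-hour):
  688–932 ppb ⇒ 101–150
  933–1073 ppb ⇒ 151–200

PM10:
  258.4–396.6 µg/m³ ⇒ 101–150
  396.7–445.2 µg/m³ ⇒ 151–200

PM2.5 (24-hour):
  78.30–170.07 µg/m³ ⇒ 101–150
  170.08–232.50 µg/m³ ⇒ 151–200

NO₂: 754 lies in 688–932, so I_lo=101, I_hi=150, C_lo=688, C_hi=932.
(150−101)/(932−688) × (754−688) + 101 = 49/244 × 66 + 101 ≈ 114.25 → 114.
PM10: 337.7 lies in 258.4–396.6, so I_lo=101, I_hi=150, C_lo=258.4, C_hi=396.6.
(150−101)/(396.6−258.4) × (337.7−258.4) + 101 = 49/138.2 × 79.3 + 101 ≈ 129.12 → 129.
PM2.5: 210.45 lies in 170.08–232.50, so I_lo=151, I_hi=200, C_lo=170.08, C_hi=232.50.
(200−151)/(232.50−170.08) × (210.45−170.08) + 151 = 49/62.42 × 40.37 + 151 ≈ 182.69 → 183.
Sub-indices: NO₂→114, PM10→129, PM2.5→183. Ranked high→low: 183, 129, 114. Second-highest sub-index = 129.

129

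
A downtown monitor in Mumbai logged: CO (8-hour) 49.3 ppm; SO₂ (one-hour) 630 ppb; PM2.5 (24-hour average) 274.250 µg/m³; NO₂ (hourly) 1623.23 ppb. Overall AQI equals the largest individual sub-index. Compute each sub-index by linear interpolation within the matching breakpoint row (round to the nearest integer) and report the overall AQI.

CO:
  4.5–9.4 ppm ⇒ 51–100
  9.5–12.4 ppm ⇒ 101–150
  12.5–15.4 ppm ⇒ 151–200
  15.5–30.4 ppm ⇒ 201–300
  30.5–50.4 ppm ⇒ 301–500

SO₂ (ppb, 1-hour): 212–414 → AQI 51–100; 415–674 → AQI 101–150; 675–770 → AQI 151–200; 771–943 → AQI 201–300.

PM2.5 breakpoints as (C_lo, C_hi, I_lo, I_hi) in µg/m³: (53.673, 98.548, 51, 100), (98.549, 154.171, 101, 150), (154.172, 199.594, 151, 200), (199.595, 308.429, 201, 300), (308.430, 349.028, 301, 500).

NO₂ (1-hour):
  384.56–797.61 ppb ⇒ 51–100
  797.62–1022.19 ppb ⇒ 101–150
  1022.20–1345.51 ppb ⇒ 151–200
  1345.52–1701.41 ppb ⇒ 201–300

CO: row 30.5–50.4 (AQI 301–500). (500−301)·(49.3−30.5)/(50.4−30.5) + 301 = 199·18.8/19.9 + 301 ≈ 489.00 → 489.
SO₂: 630 lies in 415–674, so I_lo=101, I_hi=150, C_lo=415, C_hi=674.
(150−101)/(674−415) × (630−415) + 101 = 49/259 × 215 + 101 ≈ 141.68 → 142.
PM2.5: 274.250 lies in 199.595–308.429, so I_lo=201, I_hi=300, C_lo=199.595, C_hi=308.429.
(300−201)/(308.429−199.595) × (274.250−199.595) + 201 = 99/108.834 × 74.655 + 201 ≈ 268.91 → 269.
NO₂ 1623.23: bracket 1345.52–1701.41 → index 201–300; slope 99/355.89, offset 277.71.
AQI = 201 + 99/355.89·277.71 ≈ 278.25 ⇒ 278.
Sub-indices: CO→489, SO₂→142, PM2.5→269, NO₂→278. Overall AQI = max = 489; dominant pollutant is CO.
AQI 489: Hazardous.

489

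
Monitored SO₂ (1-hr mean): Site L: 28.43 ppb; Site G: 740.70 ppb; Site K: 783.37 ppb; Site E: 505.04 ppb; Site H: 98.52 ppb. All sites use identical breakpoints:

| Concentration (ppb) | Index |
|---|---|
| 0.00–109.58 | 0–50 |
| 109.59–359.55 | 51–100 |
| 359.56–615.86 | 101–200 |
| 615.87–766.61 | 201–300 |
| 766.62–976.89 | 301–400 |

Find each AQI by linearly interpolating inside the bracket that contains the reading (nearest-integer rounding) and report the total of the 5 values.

Site L: 28.43 ∈ [0.00, 109.58] ↔ index [0, 50].
0 + (28.43−0.00)·(50−0)/(109.58−0.00) = 0 + 28.43·50/109.58 ≈ 12.97, so AQI = 13.
Site G: 740.70 ∈ [615.87, 766.61] ↔ index [201, 300].
201 + (740.70−615.87)·(300−201)/(766.61−615.87) = 201 + 124.83·99/150.74 ≈ 282.98, so AQI = 283.
Site K: 783.37 lies in 766.62–976.89, so I_lo=301, I_hi=400, C_lo=766.62, C_hi=976.89.
(400−301)/(976.89−766.62) × (783.37−766.62) + 301 = 99/210.27 × 16.75 + 301 ≈ 308.89 → 309.
Site E 505.04: bracket 359.56–615.86 → index 101–200; slope 99/256.30, offset 145.48.
AQI = 101 + 99/256.30·145.48 ≈ 157.19 ⇒ 157.
Site H: row 0.00–109.58 (AQI 0–50). (50−0)·(98.52−0.00)/(109.58−0.00) + 0 = 50·98.52/109.58 + 0 ≈ 44.95 → 45.
AQIs: Site L=13, Site G=283, Site K=309, Site E=157, Site H=45. Sum = 13 + 283 + 309 + 157 + 45 = 807.

807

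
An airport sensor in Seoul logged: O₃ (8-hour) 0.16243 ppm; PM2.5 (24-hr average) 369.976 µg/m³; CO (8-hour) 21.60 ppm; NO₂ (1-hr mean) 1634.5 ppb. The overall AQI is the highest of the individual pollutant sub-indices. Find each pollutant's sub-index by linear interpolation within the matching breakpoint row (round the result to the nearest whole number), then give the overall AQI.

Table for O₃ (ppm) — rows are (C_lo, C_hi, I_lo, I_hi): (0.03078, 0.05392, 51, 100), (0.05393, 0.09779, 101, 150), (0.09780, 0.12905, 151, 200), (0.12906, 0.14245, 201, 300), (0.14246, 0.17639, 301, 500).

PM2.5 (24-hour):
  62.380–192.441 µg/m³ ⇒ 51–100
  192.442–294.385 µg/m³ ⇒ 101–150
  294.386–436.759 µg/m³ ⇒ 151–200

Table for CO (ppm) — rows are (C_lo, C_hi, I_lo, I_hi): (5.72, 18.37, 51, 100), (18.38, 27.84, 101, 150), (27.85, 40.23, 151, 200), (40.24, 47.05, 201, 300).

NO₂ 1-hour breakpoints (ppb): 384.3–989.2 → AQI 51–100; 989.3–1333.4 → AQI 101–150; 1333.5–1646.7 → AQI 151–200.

O₃ 0.16243: bracket 0.14246–0.17639 → index 301–500; slope 199/0.03393, offset 0.01997.
AQI = 301 + 199/0.03393·0.01997 ≈ 418.12 ⇒ 418.
PM2.5: row 294.386–436.759 (AQI 151–200). (200−151)·(369.976−294.386)/(436.759−294.386) + 151 = 49·75.590/142.373 + 151 ≈ 177.02 → 177.
CO: 21.60 lies in 18.38–27.84, so I_lo=101, I_hi=150, C_lo=18.38, C_hi=27.84.
(150−101)/(27.84−18.38) × (21.60−18.38) + 101 = 49/9.46 × 3.22 + 101 ≈ 117.68 → 118.
NO₂: 1634.5 ∈ [1333.5, 1646.7] ↔ index [151, 200].
151 + (1634.5−1333.5)·(200−151)/(1646.7−1333.5) = 151 + 301.0·49/313.2 ≈ 198.09, so AQI = 198.
Sub-indices: O₃→418, PM2.5→177, CO→118, NO₂→198. Overall AQI = max = 418; dominant pollutant is O₃.

418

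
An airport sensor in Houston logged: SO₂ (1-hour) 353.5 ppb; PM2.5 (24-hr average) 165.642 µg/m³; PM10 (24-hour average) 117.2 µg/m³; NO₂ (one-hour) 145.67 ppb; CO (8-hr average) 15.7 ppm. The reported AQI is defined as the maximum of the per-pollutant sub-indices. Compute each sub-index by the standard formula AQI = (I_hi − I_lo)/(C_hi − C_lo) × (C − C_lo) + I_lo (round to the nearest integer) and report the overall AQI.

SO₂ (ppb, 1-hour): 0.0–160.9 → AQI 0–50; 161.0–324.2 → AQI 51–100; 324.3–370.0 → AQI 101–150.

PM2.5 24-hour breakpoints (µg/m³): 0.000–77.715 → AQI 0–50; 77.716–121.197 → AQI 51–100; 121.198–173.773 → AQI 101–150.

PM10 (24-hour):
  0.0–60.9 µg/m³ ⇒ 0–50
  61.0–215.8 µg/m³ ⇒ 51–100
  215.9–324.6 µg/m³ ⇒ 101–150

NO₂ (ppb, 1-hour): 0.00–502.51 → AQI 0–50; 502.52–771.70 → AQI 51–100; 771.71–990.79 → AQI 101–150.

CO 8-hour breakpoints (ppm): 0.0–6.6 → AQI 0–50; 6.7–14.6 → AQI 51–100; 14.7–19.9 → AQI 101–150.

142

SO₂: 353.5 ∈ [324.3, 370.0] ↔ index [101, 150].
101 + (353.5−324.3)·(150−101)/(370.0−324.3) = 101 + 29.2·49/45.7 ≈ 132.31, so AQI = 132.
PM2.5 165.642: bracket 121.198–173.773 → index 101–150; slope 49/52.575, offset 44.444.
AQI = 101 + 49/52.575·44.444 ≈ 142.42 ⇒ 142.
PM10: row 61.0–215.8 (AQI 51–100). (100−51)·(117.2−61.0)/(215.8−61.0) + 51 = 49·56.2/154.8 + 51 ≈ 68.79 → 69.
NO₂: row 0.00–502.51 (AQI 0–50). (50−0)·(145.67−0.00)/(502.51−0.00) + 0 = 50·145.67/502.51 + 0 ≈ 14.49 → 14.
CO: row 14.7–19.9 (AQI 101–150). (150−101)·(15.7−14.7)/(19.9−14.7) + 101 = 49·1.0/5.2 + 101 ≈ 110.42 → 110.
Sub-indices: SO₂→132, PM2.5→142, PM10→69, NO₂→14, CO→110. Overall AQI = max = 142; dominant pollutant is PM2.5.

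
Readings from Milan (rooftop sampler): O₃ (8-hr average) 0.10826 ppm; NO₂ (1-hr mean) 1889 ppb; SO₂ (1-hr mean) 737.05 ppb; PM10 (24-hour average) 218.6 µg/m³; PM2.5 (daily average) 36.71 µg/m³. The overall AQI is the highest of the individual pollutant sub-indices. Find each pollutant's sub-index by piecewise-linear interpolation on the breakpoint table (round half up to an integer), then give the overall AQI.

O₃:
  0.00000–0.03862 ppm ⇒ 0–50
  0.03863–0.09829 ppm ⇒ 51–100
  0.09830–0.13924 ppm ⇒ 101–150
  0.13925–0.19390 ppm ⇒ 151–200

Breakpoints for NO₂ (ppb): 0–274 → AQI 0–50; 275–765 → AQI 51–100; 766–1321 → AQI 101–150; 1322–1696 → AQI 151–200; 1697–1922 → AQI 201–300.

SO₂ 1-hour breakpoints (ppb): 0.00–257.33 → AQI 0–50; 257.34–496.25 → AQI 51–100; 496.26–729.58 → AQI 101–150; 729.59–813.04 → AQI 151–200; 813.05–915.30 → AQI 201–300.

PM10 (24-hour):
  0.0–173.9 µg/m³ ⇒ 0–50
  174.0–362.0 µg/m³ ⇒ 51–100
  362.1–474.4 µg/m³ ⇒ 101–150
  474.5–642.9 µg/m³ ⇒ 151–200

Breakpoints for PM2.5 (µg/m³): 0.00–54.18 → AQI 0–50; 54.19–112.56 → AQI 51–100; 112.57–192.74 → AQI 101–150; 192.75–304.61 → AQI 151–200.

O₃: 0.10826 ∈ [0.09830, 0.13924] ↔ index [101, 150].
101 + (0.10826−0.09830)·(150−101)/(0.13924−0.09830) = 101 + 0.00996·49/0.04094 ≈ 112.92, so AQI = 113.
NO₂: 1889 lies in 1697–1922, so I_lo=201, I_hi=300, C_lo=1697, C_hi=1922.
(300−201)/(1922−1697) × (1889−1697) + 201 = 99/225 × 192 + 201 ≈ 285.48 → 285.
SO₂: 737.05 lies in 729.59–813.04, so I_lo=151, I_hi=200, C_lo=729.59, C_hi=813.04.
(200−151)/(813.04−729.59) × (737.05−729.59) + 151 = 49/83.45 × 7.46 + 151 ≈ 155.38 → 155.
PM10: 218.6 ∈ [174.0, 362.0] ↔ index [51, 100].
51 + (218.6−174.0)·(100−51)/(362.0−174.0) = 51 + 44.6·49/188.0 ≈ 62.62, so AQI = 63.
PM2.5: 36.71 lies in 0.00–54.18, so I_lo=0, I_hi=50, C_lo=0.00, C_hi=54.18.
(50−0)/(54.18−0.00) × (36.71−0.00) + 0 = 50/54.18 × 36.71 + 0 ≈ 33.88 → 34.
Sub-indices: O₃→113, NO₂→285, SO₂→155, PM10→63, PM2.5→34. Overall AQI = max = 285; dominant pollutant is NO₂.
AQI 285: Very Unhealthy.

285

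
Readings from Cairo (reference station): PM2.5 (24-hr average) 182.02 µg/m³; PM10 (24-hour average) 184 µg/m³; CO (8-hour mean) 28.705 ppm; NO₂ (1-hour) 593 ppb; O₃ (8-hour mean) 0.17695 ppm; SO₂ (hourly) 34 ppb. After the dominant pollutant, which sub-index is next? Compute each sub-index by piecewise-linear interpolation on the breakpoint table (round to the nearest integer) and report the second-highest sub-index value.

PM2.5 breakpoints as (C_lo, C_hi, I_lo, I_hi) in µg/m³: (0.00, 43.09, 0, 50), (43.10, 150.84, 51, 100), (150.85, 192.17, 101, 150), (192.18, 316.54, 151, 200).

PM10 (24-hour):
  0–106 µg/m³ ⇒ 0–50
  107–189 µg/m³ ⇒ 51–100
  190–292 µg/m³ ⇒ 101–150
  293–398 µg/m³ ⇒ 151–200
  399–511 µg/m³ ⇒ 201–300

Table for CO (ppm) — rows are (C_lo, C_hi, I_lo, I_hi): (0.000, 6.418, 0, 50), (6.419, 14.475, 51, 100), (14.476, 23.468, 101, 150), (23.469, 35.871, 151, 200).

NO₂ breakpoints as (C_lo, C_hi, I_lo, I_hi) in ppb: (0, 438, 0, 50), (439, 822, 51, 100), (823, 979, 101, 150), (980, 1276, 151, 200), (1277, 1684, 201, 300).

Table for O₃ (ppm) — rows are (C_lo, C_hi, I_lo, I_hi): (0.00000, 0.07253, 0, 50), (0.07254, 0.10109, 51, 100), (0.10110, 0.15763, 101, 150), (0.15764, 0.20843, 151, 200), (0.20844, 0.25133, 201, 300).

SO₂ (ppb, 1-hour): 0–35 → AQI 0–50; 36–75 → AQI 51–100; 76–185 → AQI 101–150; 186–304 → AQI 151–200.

170

PM2.5: row 150.85–192.17 (AQI 101–150). (150−101)·(182.02−150.85)/(192.17−150.85) + 101 = 49·31.17/41.32 + 101 ≈ 137.96 → 138.
PM10: 184 ∈ [107, 189] ↔ index [51, 100].
51 + (184−107)·(100−51)/(189−107) = 51 + 77·49/82 ≈ 97.01, so AQI = 97.
CO: 28.705 ∈ [23.469, 35.871] ↔ index [151, 200].
151 + (28.705−23.469)·(200−151)/(35.871−23.469) = 151 + 5.236·49/12.402 ≈ 171.69, so AQI = 172.
NO₂: 593 lies in 439–822, so I_lo=51, I_hi=100, C_lo=439, C_hi=822.
(100−51)/(822−439) × (593−439) + 51 = 49/383 × 154 + 51 ≈ 70.70 → 71.
O₃ 0.17695: bracket 0.15764–0.20843 → index 151–200; slope 49/0.05079, offset 0.01931.
AQI = 151 + 49/0.05079·0.01931 ≈ 169.63 ⇒ 170.
SO₂ 34: bracket 0–35 → index 0–50; slope 50/35, offset 34.
AQI = 0 + 50/35·34 ≈ 48.57 ⇒ 49.
Sub-indices: PM2.5→138, PM10→97, CO→172, NO₂→71, O₃→170, SO₂→49. Ranked high→low: 172, 170, 138, 97, 71, 49. Second-highest sub-index = 170.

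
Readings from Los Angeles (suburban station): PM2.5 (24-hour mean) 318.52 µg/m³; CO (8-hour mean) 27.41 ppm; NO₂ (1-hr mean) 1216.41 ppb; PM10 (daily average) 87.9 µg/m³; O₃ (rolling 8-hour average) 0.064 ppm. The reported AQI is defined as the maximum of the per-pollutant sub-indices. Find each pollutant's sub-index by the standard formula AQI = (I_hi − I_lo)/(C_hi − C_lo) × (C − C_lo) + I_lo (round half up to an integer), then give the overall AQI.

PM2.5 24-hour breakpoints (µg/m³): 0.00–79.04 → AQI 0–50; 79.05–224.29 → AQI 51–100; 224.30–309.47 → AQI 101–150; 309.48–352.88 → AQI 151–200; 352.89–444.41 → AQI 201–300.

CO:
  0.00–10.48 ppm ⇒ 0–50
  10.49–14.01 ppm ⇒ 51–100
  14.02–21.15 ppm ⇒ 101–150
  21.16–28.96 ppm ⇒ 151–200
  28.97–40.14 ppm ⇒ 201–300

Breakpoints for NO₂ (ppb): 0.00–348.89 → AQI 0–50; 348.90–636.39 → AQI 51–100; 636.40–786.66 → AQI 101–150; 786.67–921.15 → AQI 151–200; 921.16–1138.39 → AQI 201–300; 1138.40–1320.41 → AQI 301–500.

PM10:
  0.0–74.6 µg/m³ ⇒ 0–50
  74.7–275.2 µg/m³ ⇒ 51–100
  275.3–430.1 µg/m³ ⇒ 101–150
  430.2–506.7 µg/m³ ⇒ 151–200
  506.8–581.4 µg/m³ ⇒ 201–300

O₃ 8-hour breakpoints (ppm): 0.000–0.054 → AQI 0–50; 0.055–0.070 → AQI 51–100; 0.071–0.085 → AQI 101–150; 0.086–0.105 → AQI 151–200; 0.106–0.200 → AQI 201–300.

PM2.5: 318.52 lies in 309.48–352.88, so I_lo=151, I_hi=200, C_lo=309.48, C_hi=352.88.
(200−151)/(352.88−309.48) × (318.52−309.48) + 151 = 49/43.40 × 9.04 + 151 ≈ 161.21 → 161.
CO: 27.41 ∈ [21.16, 28.96] ↔ index [151, 200].
151 + (27.41−21.16)·(200−151)/(28.96−21.16) = 151 + 6.25·49/7.80 ≈ 190.26, so AQI = 190.
NO₂: 1216.41 lies in 1138.40–1320.41, so I_lo=301, I_hi=500, C_lo=1138.40, C_hi=1320.41.
(500−301)/(1320.41−1138.40) × (1216.41−1138.40) + 301 = 199/182.01 × 78.01 + 301 ≈ 386.29 → 386.
PM10: 87.9 ∈ [74.7, 275.2] ↔ index [51, 100].
51 + (87.9−74.7)·(100−51)/(275.2−74.7) = 51 + 13.2·49/200.5 ≈ 54.23, so AQI = 54.
O₃: row 0.055–0.070 (AQI 51–100). (100−51)·(0.064−0.055)/(0.070−0.055) + 51 = 49·0.009/0.015 + 51 ≈ 80.40 → 80.
Sub-indices: PM2.5→161, CO→190, NO₂→386, PM10→54, O₃→80. Overall AQI = max = 386; dominant pollutant is NO₂.
AQI 386: Hazardous.

386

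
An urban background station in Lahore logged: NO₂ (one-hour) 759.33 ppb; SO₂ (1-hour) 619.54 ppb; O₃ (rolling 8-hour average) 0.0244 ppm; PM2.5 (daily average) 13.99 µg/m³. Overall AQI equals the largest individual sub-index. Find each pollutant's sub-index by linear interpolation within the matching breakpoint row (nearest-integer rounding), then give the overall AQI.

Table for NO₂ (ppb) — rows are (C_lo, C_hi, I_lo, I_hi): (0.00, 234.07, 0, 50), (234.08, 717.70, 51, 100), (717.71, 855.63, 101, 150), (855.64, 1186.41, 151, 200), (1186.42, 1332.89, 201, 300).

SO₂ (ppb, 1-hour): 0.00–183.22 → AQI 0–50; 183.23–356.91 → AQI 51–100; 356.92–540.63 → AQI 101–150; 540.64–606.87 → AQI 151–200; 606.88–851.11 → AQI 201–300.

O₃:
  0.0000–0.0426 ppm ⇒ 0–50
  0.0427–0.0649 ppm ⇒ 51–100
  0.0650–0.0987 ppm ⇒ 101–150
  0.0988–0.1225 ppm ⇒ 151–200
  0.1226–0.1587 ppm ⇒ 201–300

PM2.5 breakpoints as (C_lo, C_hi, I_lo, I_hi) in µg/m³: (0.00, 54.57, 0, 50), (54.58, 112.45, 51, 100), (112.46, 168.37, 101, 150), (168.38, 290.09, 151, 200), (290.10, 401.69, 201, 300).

206

NO₂: 759.33 lies in 717.71–855.63, so I_lo=101, I_hi=150, C_lo=717.71, C_hi=855.63.
(150−101)/(855.63−717.71) × (759.33−717.71) + 101 = 49/137.92 × 41.62 + 101 ≈ 115.79 → 116.
SO₂ 619.54: bracket 606.88–851.11 → index 201–300; slope 99/244.23, offset 12.66.
AQI = 201 + 99/244.23·12.66 ≈ 206.13 ⇒ 206.
O₃: 0.0244 lies in 0.0000–0.0426, so I_lo=0, I_hi=50, C_lo=0.0000, C_hi=0.0426.
(50−0)/(0.0426−0.0000) × (0.0244−0.0000) + 0 = 50/0.0426 × 0.0244 + 0 ≈ 28.64 → 29.
PM2.5: 13.99 ∈ [0.00, 54.57] ↔ index [0, 50].
0 + (13.99−0.00)·(50−0)/(54.57−0.00) = 0 + 13.99·50/54.57 ≈ 12.82, so AQI = 13.
Sub-indices: NO₂→116, SO₂→206, O₃→29, PM2.5→13. Overall AQI = max = 206; dominant pollutant is SO₂.
AQI 206: Very Unhealthy.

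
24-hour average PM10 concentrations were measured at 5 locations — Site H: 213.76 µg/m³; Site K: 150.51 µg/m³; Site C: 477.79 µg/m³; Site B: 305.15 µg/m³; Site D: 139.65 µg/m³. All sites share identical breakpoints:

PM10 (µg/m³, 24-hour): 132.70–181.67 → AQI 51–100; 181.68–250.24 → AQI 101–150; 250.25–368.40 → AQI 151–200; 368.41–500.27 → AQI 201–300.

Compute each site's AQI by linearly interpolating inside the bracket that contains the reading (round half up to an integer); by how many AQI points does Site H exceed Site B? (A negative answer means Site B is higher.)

Site H: row 181.68–250.24 (AQI 101–150). (150−101)·(213.76−181.68)/(250.24−181.68) + 101 = 49·32.08/68.56 + 101 ≈ 123.93 → 124.
Site K: 150.51 ∈ [132.70, 181.67] ↔ index [51, 100].
51 + (150.51−132.70)·(100−51)/(181.67−132.70) = 51 + 17.81·49/48.97 ≈ 68.82, so AQI = 69.
Site C 477.79: bracket 368.41–500.27 → index 201–300; slope 99/131.86, offset 109.38.
AQI = 201 + 99/131.86·109.38 ≈ 283.12 ⇒ 283.
Site B 305.15: bracket 250.25–368.40 → index 151–200; slope 49/118.15, offset 54.90.
AQI = 151 + 49/118.15·54.90 ≈ 173.77 ⇒ 174.
Site D: row 132.70–181.67 (AQI 51–100). (100−51)·(139.65−132.70)/(181.67−132.70) + 51 = 49·6.95/48.97 + 51 ≈ 57.95 → 58.
AQIs: Site H=124, Site K=69, Site C=283, Site B=174, Site D=58. Site H (124) − Site B (174) = -50.

-50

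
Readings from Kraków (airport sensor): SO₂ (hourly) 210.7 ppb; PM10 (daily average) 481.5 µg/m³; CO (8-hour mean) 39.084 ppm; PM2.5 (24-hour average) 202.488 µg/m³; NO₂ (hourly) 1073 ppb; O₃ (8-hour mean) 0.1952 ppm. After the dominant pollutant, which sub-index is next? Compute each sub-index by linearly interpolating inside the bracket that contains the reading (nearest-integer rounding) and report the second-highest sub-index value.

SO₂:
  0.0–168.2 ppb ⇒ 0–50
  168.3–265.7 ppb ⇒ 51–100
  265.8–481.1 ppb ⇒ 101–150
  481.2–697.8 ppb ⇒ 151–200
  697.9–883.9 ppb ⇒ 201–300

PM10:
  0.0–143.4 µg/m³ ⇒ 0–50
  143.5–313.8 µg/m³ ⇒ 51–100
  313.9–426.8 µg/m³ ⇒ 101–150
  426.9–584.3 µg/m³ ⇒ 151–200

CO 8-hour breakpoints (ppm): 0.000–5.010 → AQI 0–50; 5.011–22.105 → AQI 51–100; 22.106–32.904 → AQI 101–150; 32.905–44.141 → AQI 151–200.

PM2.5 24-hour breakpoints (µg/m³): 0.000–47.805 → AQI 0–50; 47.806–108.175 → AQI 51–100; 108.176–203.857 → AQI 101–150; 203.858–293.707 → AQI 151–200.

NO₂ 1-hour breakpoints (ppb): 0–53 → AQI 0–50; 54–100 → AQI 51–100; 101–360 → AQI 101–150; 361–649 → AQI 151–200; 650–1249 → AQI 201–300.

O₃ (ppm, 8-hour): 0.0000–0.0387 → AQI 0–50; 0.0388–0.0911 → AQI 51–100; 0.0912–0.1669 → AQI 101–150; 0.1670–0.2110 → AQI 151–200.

SO₂ 210.7: bracket 168.3–265.7 → index 51–100; slope 49/97.4, offset 42.4.
AQI = 51 + 49/97.4·42.4 ≈ 72.33 ⇒ 72.
PM10: 481.5 ∈ [426.9, 584.3] ↔ index [151, 200].
151 + (481.5−426.9)·(200−151)/(584.3−426.9) = 151 + 54.6·49/157.4 ≈ 168.00, so AQI = 168.
CO: 39.084 ∈ [32.905, 44.141] ↔ index [151, 200].
151 + (39.084−32.905)·(200−151)/(44.141−32.905) = 151 + 6.179·49/11.236 ≈ 177.95, so AQI = 178.
PM2.5: 202.488 lies in 108.176–203.857, so I_lo=101, I_hi=150, C_lo=108.176, C_hi=203.857.
(150−101)/(203.857−108.176) × (202.488−108.176) + 101 = 49/95.681 × 94.312 + 101 ≈ 149.30 → 149.
NO₂: 1073 lies in 650–1249, so I_lo=201, I_hi=300, C_lo=650, C_hi=1249.
(300−201)/(1249−650) × (1073−650) + 201 = 99/599 × 423 + 201 ≈ 270.91 → 271.
O₃: 0.1952 lies in 0.1670–0.2110, so I_lo=151, I_hi=200, C_lo=0.1670, C_hi=0.2110.
(200−151)/(0.2110−0.1670) × (0.1952−0.1670) + 151 = 49/0.0440 × 0.0282 + 151 ≈ 182.40 → 182.
Sub-indices: SO₂→72, PM10→168, CO→178, PM2.5→149, NO₂→271, O₃→182. Ranked high→low: 271, 182, 178, 168, 149, 72. Second-highest sub-index = 182.

182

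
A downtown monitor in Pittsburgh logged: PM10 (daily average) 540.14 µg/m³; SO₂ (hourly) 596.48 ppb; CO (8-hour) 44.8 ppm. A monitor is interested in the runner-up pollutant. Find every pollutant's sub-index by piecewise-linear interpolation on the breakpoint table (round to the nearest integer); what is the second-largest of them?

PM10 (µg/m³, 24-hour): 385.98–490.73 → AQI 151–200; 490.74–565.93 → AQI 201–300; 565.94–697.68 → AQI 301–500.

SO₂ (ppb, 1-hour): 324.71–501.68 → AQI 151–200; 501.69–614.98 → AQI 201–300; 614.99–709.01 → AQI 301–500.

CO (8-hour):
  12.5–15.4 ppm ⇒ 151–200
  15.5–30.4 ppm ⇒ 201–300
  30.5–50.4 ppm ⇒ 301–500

PM10: 540.14 lies in 490.74–565.93, so I_lo=201, I_hi=300, C_lo=490.74, C_hi=565.93.
(300−201)/(565.93−490.74) × (540.14−490.74) + 201 = 99/75.19 × 49.40 + 201 ≈ 266.04 → 266.
SO₂ 596.48: bracket 501.69–614.98 → index 201–300; slope 99/113.29, offset 94.79.
AQI = 201 + 99/113.29·94.79 ≈ 283.83 ⇒ 284.
CO 44.8: bracket 30.5–50.4 → index 301–500; slope 199/19.9, offset 14.3.
AQI = 301 + 199/19.9·14.3 ≈ 444.00 ⇒ 444.
Sub-indices: PM10→266, SO₂→284, CO→444. Ranked high→low: 444, 284, 266. Second-highest sub-index = 284.

284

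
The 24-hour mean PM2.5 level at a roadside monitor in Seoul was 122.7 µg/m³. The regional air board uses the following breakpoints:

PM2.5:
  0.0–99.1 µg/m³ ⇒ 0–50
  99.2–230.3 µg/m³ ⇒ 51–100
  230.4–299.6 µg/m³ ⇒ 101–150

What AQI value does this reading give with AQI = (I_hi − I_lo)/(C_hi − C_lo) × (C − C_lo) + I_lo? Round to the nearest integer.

60

PM2.5: row 99.2–230.3 (AQI 51–100). (100−51)·(122.7−99.2)/(230.3−99.2) + 51 = 49·23.5/131.1 + 51 ≈ 59.78 → 60.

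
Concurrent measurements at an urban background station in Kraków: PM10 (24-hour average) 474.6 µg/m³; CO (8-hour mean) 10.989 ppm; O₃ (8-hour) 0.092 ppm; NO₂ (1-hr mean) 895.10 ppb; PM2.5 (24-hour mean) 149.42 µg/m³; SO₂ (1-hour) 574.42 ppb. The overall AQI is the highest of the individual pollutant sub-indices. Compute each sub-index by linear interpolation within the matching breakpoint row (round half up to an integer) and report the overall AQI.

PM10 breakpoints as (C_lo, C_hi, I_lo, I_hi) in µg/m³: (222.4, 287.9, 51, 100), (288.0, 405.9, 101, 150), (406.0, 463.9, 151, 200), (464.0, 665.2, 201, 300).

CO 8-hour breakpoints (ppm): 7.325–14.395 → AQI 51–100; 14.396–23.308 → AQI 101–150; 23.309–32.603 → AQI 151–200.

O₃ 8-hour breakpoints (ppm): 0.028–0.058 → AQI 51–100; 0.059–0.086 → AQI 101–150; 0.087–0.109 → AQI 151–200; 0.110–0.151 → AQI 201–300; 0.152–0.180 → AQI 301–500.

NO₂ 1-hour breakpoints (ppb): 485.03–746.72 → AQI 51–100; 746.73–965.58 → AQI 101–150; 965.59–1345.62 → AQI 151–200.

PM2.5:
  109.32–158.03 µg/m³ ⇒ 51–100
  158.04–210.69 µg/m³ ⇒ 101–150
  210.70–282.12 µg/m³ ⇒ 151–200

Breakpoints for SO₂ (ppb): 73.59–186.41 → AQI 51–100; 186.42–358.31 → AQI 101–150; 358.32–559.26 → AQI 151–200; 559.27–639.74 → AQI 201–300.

220

PM10 474.6: bracket 464.0–665.2 → index 201–300; slope 99/201.2, offset 10.6.
AQI = 201 + 99/201.2·10.6 ≈ 206.22 ⇒ 206.
CO: 10.989 lies in 7.325–14.395, so I_lo=51, I_hi=100, C_lo=7.325, C_hi=14.395.
(100−51)/(14.395−7.325) × (10.989−7.325) + 51 = 49/7.070 × 3.664 + 51 ≈ 76.39 → 76.
O₃ 0.092: bracket 0.087–0.109 → index 151–200; slope 49/0.022, offset 0.005.
AQI = 151 + 49/0.022·0.005 ≈ 162.14 ⇒ 162.
NO₂: 895.10 lies in 746.73–965.58, so I_lo=101, I_hi=150, C_lo=746.73, C_hi=965.58.
(150−101)/(965.58−746.73) × (895.10−746.73) + 101 = 49/218.85 × 148.37 + 101 ≈ 134.22 → 134.
PM2.5: 149.42 ∈ [109.32, 158.03] ↔ index [51, 100].
51 + (149.42−109.32)·(100−51)/(158.03−109.32) = 51 + 40.10·49/48.71 ≈ 91.34, so AQI = 91.
SO₂: 574.42 lies in 559.27–639.74, so I_lo=201, I_hi=300, C_lo=559.27, C_hi=639.74.
(300−201)/(639.74−559.27) × (574.42−559.27) + 201 = 99/80.47 × 15.15 + 201 ≈ 219.64 → 220.
Sub-indices: PM10→206, CO→76, O₃→162, NO₂→134, PM2.5→91, SO₂→220. Overall AQI = max = 220; dominant pollutant is SO₂.
AQI 220: Very Unhealthy.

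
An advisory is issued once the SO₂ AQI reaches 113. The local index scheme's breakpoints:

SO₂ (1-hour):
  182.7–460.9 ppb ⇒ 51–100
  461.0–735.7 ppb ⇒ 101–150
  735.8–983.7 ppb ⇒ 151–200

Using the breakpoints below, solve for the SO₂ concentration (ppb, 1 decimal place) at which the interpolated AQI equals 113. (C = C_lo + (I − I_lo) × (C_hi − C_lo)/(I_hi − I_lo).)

AQI 113 lies in the 101–150 band, which corresponds to 461.0–735.7 ppb.
C = 461.0 + (113−101)×(735.7−461.0)/(150−101) = 461.0 + 12×274.7/49 ≈ 528.273 ppb → 528.3 ppb to 1 dp.

528.3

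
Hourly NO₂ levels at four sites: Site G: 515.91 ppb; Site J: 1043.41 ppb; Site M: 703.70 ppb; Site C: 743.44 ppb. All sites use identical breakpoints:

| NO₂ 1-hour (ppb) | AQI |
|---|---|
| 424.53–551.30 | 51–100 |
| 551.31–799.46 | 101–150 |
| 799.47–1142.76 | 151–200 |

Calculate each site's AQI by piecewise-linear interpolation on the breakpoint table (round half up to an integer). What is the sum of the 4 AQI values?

Site G: row 424.53–551.30 (AQI 51–100). (100−51)·(515.91−424.53)/(551.30−424.53) + 51 = 49·91.38/126.77 + 51 ≈ 86.32 → 86.
Site J: 1043.41 lies in 799.47–1142.76, so I_lo=151, I_hi=200, C_lo=799.47, C_hi=1142.76.
(200−151)/(1142.76−799.47) × (1043.41−799.47) + 151 = 49/343.29 × 243.94 + 151 ≈ 185.82 → 186.
Site M 703.70: bracket 551.31–799.46 → index 101–150; slope 49/248.15, offset 152.39.
AQI = 101 + 49/248.15·152.39 ≈ 131.09 ⇒ 131.
Site C 743.44: bracket 551.31–799.46 → index 101–150; slope 49/248.15, offset 192.13.
AQI = 101 + 49/248.15·192.13 ≈ 138.94 ⇒ 139.
AQIs: Site G=86, Site J=186, Site M=131, Site C=139. Sum = 86 + 186 + 131 + 139 = 542.

542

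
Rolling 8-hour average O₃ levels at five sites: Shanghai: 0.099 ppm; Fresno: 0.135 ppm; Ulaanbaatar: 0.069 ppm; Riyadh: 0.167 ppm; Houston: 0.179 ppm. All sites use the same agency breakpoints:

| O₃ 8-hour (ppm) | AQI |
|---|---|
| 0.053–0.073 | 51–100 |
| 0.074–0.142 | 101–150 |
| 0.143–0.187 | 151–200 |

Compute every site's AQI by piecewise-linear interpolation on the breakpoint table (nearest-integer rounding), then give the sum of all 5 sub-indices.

Shanghai 0.099: bracket 0.074–0.142 → index 101–150; slope 49/0.068, offset 0.025.
AQI = 101 + 49/0.068·0.025 ≈ 119.01 ⇒ 119.
Fresno: 0.135 lies in 0.074–0.142, so I_lo=101, I_hi=150, C_lo=0.074, C_hi=0.142.
(150−101)/(0.142−0.074) × (0.135−0.074) + 101 = 49/0.068 × 0.061 + 101 ≈ 144.96 → 145.
Ulaanbaatar 0.069: bracket 0.053–0.073 → index 51–100; slope 49/0.020, offset 0.016.
AQI = 51 + 49/0.020·0.016 ≈ 90.20 ⇒ 90.
Riyadh: 0.167 lies in 0.143–0.187, so I_lo=151, I_hi=200, C_lo=0.143, C_hi=0.187.
(200−151)/(0.187−0.143) × (0.167−0.143) + 151 = 49/0.044 × 0.024 + 151 ≈ 177.73 → 178.
Houston: 0.179 ∈ [0.143, 0.187] ↔ index [151, 200].
151 + (0.179−0.143)·(200−151)/(0.187−0.143) = 151 + 0.036·49/0.044 ≈ 191.09, so AQI = 191.
AQIs: Shanghai=119, Fresno=145, Ulaanbaatar=90, Riyadh=178, Houston=191. Sum = 119 + 145 + 90 + 178 + 191 = 723.

723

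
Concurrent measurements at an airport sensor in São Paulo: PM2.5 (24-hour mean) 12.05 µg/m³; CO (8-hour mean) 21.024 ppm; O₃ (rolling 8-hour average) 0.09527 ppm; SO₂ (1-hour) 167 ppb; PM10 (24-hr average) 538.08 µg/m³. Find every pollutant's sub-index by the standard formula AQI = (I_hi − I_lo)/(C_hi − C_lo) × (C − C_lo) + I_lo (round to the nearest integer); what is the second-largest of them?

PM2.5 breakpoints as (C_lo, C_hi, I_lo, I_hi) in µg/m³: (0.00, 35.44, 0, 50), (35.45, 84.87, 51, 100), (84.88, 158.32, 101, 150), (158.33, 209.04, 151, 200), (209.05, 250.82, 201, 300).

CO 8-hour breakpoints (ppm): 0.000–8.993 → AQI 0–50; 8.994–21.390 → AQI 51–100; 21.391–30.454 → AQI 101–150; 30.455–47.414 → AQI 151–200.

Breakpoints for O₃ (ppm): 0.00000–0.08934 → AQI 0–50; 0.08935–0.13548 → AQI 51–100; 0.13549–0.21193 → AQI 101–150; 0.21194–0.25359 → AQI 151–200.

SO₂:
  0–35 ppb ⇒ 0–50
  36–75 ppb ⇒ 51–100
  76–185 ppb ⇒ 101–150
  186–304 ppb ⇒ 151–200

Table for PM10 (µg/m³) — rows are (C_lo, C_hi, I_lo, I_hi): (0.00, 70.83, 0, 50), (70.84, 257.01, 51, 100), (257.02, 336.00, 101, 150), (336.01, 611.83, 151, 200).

PM2.5 12.05: bracket 0.00–35.44 → index 0–50; slope 50/35.44, offset 12.05.
AQI = 0 + 50/35.44·12.05 ≈ 17.00 ⇒ 17.
CO: 21.024 ∈ [8.994, 21.390] ↔ index [51, 100].
51 + (21.024−8.994)·(100−51)/(21.390−8.994) = 51 + 12.030·49/12.396 ≈ 98.55, so AQI = 99.
O₃: row 0.08935–0.13548 (AQI 51–100). (100−51)·(0.09527−0.08935)/(0.13548−0.08935) + 51 = 49·0.00592/0.04613 + 51 ≈ 57.29 → 57.
SO₂: 167 ∈ [76, 185] ↔ index [101, 150].
101 + (167−76)·(150−101)/(185−76) = 101 + 91·49/109 ≈ 141.91, so AQI = 142.
PM10: 538.08 ∈ [336.01, 611.83] ↔ index [151, 200].
151 + (538.08−336.01)·(200−151)/(611.83−336.01) = 151 + 202.07·49/275.82 ≈ 186.90, so AQI = 187.
Sub-indices: PM2.5→17, CO→99, O₃→57, SO₂→142, PM10→187. Ranked high→low: 187, 142, 99, 57, 17. Second-highest sub-index = 142.

142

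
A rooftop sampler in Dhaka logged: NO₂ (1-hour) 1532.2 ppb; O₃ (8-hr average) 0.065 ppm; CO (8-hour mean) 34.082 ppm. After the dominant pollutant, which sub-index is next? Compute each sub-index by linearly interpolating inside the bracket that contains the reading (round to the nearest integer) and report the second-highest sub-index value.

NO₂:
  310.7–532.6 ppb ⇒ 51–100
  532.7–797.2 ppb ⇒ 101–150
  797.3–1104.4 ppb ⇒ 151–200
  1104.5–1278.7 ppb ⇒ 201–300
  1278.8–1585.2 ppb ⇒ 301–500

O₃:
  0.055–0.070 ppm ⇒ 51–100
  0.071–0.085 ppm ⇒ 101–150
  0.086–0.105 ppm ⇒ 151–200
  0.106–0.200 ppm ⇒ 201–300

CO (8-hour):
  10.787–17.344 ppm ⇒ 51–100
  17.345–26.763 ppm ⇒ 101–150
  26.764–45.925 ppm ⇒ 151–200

NO₂: 1532.2 lies in 1278.8–1585.2, so I_lo=301, I_hi=500, C_lo=1278.8, C_hi=1585.2.
(500−301)/(1585.2−1278.8) × (1532.2−1278.8) + 301 = 199/306.4 × 253.4 + 301 ≈ 465.58 → 466.
O₃ 0.065: bracket 0.055–0.070 → index 51–100; slope 49/0.015, offset 0.010.
AQI = 51 + 49/0.015·0.010 ≈ 83.67 ⇒ 84.
CO: 34.082 ∈ [26.764, 45.925] ↔ index [151, 200].
151 + (34.082−26.764)·(200−151)/(45.925−26.764) = 151 + 7.318·49/19.161 ≈ 169.71, so AQI = 170.
Sub-indices: NO₂→466, O₃→84, CO→170. Ranked high→low: 466, 170, 84. Second-highest sub-index = 170.

170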